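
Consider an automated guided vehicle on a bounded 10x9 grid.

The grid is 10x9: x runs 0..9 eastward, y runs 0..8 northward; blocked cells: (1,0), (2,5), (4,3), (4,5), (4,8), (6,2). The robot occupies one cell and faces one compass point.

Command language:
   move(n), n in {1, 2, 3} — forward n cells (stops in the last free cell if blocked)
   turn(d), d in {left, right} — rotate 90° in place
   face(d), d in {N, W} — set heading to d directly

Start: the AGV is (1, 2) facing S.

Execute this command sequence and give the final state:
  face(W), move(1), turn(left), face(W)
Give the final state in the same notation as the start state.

initial: (1, 2) facing S
t=1 face(W) ⇒ (1, 2) facing W
t=2 move(1) ⇒ (0, 2) facing W
t=3 turn(left) ⇒ (0, 2) facing S
t=4 face(W) ⇒ (0, 2) facing W

(0, 2) facing W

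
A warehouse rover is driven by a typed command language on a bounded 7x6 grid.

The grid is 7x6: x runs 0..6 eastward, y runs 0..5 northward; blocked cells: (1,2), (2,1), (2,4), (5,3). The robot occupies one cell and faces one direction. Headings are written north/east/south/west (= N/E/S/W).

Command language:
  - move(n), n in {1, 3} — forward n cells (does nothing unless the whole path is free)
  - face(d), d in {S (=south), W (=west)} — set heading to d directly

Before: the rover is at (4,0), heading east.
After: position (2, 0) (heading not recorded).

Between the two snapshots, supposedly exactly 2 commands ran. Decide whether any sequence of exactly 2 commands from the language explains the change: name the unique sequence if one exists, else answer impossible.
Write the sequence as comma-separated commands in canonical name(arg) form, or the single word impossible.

impossible

every 2-command combo misses the target.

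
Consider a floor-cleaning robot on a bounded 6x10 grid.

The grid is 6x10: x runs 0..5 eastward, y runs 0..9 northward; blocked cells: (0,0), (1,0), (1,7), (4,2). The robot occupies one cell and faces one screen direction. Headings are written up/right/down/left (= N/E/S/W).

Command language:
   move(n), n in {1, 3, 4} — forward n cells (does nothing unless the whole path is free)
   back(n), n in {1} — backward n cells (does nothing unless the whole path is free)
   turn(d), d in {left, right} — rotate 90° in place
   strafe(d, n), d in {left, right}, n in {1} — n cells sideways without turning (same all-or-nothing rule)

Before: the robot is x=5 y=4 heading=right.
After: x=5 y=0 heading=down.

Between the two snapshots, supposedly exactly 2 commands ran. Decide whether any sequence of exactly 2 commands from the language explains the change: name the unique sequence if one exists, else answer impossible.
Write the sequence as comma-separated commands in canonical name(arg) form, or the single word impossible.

turn(right), move(4)

key: cell and facing (now S) both changed — the 2 commands mix motion and turning
begin: x=5 y=4 heading=right
t=1 turn(right) ⇒ x=5 y=4 heading=down
t=2 move(4) ⇒ x=5 y=0 heading=down
uniquely the one of 64 2-step routes that fits.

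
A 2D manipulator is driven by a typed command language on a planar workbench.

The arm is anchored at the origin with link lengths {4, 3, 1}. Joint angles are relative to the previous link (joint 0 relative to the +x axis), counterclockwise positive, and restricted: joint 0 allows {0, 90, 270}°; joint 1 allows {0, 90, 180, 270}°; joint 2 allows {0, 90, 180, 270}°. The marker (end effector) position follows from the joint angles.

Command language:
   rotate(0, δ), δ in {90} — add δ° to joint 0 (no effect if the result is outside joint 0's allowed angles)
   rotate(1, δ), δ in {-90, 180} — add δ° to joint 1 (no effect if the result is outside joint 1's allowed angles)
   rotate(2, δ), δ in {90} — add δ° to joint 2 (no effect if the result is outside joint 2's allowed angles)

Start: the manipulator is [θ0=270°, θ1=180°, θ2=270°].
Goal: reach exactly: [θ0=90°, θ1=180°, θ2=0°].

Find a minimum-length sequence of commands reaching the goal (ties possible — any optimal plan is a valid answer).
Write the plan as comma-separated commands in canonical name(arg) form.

start: [θ0=270°, θ1=180°, θ2=270°]
step 1 (rotate(2, 90)): [θ0=270°, θ1=180°, θ2=0°]
step 2 (rotate(0, 90)): [θ0=0°, θ1=180°, θ2=0°]
step 3 (rotate(0, 90)): [θ0=90°, θ1=180°, θ2=0°]
minimal: 3 command(s), checked below 3.

rotate(2, 90), rotate(0, 90), rotate(0, 90)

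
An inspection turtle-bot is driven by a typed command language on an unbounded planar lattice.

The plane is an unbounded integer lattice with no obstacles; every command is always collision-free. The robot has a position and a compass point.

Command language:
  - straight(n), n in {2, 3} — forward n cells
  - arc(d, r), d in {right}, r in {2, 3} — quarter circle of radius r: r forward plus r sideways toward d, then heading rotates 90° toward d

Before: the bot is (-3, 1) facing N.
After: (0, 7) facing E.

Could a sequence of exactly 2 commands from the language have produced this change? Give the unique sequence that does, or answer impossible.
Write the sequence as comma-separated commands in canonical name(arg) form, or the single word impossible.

straight(3), arc(right, 3)

key: running arc(right, 3) before straight(3) would end elsewhere — order is forced
begin: (-3, 1) facing N
[1] after straight(3): (-3, 4) facing N
[2] after arc(right, 3): (0, 7) facing E
no rival 2-sequence matches.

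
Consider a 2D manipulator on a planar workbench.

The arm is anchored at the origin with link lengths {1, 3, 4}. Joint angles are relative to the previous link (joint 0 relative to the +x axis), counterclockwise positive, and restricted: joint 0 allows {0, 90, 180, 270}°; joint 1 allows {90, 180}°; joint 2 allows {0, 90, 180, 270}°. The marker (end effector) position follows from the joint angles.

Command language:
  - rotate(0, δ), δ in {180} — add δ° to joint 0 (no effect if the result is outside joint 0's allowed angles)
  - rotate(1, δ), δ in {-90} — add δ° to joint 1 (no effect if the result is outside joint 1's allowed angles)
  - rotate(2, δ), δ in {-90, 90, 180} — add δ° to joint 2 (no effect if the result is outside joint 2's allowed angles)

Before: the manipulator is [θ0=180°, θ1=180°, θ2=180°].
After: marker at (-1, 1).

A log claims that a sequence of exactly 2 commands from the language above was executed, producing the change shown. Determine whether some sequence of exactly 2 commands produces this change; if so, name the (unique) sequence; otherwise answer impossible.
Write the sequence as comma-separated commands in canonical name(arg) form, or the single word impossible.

initial: [θ0=180°, θ1=180°, θ2=180°]
[1] after rotate(1, -90): [θ0=180°, θ1=90°, θ2=180°]
[2] after rotate(1, -90): [θ0=180°, θ1=90°, θ2=180°]
no rival 2-sequence matches.

rotate(1, -90), rotate(1, -90)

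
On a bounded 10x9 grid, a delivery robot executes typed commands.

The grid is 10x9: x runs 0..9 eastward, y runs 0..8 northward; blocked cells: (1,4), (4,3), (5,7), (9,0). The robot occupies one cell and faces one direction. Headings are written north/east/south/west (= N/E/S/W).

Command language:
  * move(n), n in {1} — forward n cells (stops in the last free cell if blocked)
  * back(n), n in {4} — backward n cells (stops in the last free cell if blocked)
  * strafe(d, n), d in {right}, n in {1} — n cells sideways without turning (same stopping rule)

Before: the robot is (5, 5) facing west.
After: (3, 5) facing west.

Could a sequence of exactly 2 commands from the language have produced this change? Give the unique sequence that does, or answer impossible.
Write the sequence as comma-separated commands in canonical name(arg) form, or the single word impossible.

move(1), move(1)

key: heading stays W — no command in the sequence turns
begin: (5, 5) facing west
step 1 (move(1)): (4, 5) facing west
step 2 (move(1)): (3, 5) facing west
no other 2-command option fits: unique.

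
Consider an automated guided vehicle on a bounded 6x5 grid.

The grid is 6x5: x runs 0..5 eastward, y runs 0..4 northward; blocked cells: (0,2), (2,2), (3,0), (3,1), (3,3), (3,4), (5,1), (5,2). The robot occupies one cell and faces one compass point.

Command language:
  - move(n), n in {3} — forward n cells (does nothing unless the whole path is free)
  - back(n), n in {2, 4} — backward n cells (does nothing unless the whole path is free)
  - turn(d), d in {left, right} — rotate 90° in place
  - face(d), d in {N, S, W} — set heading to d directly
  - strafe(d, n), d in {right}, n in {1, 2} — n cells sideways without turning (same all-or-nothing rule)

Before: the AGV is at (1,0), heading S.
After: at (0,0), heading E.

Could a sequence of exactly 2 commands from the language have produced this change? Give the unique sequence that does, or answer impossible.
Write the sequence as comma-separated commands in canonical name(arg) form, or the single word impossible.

strafe(right, 1), turn(left)

key: cell and facing (now E) both changed — the 2 commands mix motion and turning
start: at (1,0), heading S
[1] after strafe(right, 1): at (0,0), heading S
[2] after turn(left): at (0,0), heading E
uniquely the one of 100 2-step routes that fits.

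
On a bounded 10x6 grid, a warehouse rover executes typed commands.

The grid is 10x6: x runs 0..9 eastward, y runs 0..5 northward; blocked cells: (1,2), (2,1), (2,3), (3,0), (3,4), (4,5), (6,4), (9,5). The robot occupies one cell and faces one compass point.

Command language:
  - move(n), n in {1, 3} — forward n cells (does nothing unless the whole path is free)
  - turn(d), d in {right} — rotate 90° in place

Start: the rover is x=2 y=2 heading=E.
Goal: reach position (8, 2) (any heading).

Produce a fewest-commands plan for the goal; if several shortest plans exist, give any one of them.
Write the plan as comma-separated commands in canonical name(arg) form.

move(3), move(3)

start: x=2 y=2 heading=E
t=1 move(3) ⇒ x=5 y=2 heading=E
t=2 move(3) ⇒ x=8 y=2 heading=E
minimal: 2 command(s), checked below 2.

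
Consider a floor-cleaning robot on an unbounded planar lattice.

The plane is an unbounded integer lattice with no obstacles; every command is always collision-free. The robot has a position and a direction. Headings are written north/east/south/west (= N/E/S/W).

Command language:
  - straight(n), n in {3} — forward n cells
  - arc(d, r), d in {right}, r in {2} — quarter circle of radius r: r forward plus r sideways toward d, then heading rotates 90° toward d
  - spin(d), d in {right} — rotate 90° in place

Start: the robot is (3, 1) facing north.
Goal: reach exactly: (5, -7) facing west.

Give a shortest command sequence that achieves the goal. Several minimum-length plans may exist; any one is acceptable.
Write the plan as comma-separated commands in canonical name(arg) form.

begin: (3, 1) facing north
[1] after spin(right): (3, 1) facing east
[2] after arc(right, 2): (5, -1) facing south
[3] after straight(3): (5, -4) facing south
[4] after straight(3): (5, -7) facing south
[5] after spin(right): (5, -7) facing west
minimal: 5 command(s), checked below 5.

spin(right), arc(right, 2), straight(3), straight(3), spin(right)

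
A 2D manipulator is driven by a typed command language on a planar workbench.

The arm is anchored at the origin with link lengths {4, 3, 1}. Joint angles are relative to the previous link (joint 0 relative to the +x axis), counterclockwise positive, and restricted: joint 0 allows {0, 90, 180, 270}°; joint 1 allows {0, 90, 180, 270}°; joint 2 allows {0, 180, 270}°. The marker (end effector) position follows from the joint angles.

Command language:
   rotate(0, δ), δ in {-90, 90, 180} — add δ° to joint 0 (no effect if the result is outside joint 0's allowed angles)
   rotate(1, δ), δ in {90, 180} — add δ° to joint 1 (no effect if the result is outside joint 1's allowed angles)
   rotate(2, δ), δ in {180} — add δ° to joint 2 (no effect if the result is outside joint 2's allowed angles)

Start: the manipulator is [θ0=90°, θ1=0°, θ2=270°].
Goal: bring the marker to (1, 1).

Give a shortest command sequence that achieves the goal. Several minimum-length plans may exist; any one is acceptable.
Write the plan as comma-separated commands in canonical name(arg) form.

rotate(0, -90), rotate(1, 180)

from: [θ0=90°, θ1=0°, θ2=270°]
t=1 rotate(0, -90) ⇒ [θ0=0°, θ1=0°, θ2=270°]
t=2 rotate(1, 180) ⇒ [θ0=0°, θ1=180°, θ2=270°]
no 1-step plan works, so 2 is optimal.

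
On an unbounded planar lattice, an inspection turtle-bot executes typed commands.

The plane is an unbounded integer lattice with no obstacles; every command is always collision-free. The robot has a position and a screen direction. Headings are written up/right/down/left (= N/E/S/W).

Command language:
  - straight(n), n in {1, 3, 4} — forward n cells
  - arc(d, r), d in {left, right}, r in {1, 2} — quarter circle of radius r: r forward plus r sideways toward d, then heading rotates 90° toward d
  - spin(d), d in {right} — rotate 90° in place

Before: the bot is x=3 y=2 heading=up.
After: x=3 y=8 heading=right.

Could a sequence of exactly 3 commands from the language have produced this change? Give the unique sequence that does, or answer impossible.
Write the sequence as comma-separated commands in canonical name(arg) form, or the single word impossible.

straight(3), straight(3), spin(right)

key: position moved to (3,8) AND the heading swung to E — translation plus rotation needed
from: x=3 y=2 heading=up
t=1 straight(3) ⇒ x=3 y=5 heading=up
t=2 straight(3) ⇒ x=3 y=8 heading=up
t=3 spin(right) ⇒ x=3 y=8 heading=right
uniquely the one of 512 3-step routes that fits.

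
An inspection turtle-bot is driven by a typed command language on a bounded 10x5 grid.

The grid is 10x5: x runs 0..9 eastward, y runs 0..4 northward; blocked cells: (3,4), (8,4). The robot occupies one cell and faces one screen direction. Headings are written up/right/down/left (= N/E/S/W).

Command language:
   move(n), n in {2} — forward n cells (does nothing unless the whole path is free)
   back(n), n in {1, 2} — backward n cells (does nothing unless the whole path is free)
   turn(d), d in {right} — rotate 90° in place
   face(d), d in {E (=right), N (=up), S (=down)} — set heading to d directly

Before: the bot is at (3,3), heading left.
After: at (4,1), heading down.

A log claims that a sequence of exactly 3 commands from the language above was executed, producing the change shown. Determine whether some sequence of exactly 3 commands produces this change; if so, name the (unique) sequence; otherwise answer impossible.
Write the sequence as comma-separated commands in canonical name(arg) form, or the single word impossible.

key: position moved to (4,1) AND the heading swung to S — translation plus rotation needed
initial: at (3,3), heading left
t=1 back(1) ⇒ at (4,3), heading left
t=2 face(S) ⇒ at (4,3), heading down
t=3 move(2) ⇒ at (4,1), heading down
uniquely the one of 343 3-step routes that fits.

back(1), face(S), move(2)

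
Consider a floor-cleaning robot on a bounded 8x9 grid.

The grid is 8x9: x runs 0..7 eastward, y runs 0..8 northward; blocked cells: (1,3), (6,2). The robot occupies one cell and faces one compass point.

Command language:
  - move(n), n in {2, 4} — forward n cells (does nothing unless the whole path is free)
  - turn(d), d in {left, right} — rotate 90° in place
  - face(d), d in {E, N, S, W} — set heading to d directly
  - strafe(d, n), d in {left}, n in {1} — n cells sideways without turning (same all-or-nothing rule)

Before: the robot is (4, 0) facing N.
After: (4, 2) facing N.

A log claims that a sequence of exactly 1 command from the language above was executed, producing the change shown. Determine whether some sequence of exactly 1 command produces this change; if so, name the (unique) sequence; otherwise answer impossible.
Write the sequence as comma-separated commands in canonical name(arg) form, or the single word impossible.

move(2)

key: still facing N — the one step turns nothing
t0: (4, 0) facing N
t=1 move(2) ⇒ (4, 2) facing N
uniquely the one of 9 1-step routes that fits.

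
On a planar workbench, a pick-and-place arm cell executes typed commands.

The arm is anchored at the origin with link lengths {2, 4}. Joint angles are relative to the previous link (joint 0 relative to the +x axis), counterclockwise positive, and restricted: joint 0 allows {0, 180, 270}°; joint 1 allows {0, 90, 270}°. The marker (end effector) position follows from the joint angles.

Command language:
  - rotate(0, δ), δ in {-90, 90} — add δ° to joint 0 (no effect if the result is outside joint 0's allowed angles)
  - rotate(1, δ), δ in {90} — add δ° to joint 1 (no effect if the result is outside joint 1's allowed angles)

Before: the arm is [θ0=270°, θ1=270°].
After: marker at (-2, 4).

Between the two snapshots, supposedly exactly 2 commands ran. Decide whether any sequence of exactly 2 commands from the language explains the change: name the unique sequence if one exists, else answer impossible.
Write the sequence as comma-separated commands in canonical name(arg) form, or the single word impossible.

rotate(0, -90), rotate(0, -90)

initial: [θ0=270°, θ1=270°]
step 1 (rotate(0, -90)): [θ0=180°, θ1=270°]
step 2 (rotate(0, -90)): [θ0=180°, θ1=270°]
no rival 2-sequence matches.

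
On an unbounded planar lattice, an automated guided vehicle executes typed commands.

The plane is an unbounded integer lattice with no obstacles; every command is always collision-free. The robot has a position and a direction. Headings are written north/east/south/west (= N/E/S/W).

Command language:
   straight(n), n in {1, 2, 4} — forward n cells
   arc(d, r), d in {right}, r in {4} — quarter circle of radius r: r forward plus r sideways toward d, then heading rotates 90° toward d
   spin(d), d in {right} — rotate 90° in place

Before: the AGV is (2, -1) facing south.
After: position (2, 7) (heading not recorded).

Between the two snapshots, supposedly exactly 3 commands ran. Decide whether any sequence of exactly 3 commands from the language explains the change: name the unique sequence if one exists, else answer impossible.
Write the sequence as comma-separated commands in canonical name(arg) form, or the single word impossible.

spin(right), arc(right, 4), arc(right, 4)

key: running arc(right, 4) before spin(right) would end elsewhere — order is forced
begin: (2, -1) facing south
t=1 spin(right) ⇒ (2, -1) facing west
t=2 arc(right, 4) ⇒ (-2, 3) facing north
t=3 arc(right, 4) ⇒ (2, 7) facing east
all 125 alternatives checked — unique.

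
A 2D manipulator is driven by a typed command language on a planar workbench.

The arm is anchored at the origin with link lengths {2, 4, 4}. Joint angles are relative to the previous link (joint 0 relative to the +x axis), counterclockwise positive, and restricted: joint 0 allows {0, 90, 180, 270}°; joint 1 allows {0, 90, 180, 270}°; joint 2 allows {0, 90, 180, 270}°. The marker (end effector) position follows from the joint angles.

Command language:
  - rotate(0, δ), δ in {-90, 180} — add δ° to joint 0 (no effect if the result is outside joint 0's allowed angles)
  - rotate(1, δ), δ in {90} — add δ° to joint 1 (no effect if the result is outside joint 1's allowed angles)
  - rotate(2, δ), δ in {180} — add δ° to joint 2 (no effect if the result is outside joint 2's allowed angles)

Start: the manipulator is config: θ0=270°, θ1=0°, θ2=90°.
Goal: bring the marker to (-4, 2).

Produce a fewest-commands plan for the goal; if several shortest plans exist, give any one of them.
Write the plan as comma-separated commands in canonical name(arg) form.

from: config: θ0=270°, θ1=0°, θ2=90°
[1] after rotate(1, 90): config: θ0=270°, θ1=90°, θ2=90°
[2] after rotate(1, 90): config: θ0=270°, θ1=180°, θ2=90°
shorter routes all fall short; 2 is best.

rotate(1, 90), rotate(1, 90)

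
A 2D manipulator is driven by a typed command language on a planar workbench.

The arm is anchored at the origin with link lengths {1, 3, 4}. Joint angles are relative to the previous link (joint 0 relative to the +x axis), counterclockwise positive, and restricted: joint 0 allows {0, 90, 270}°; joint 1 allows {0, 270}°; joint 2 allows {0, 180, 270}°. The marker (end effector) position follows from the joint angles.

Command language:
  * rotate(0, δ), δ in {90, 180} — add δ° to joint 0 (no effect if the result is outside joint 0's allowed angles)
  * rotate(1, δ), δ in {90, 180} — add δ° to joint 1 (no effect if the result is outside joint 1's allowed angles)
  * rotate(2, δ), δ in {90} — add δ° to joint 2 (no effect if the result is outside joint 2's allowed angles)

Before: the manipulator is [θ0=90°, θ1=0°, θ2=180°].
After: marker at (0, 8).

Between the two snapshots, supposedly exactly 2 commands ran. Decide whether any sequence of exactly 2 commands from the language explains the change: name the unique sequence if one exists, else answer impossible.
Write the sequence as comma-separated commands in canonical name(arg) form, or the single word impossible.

start: [θ0=90°, θ1=0°, θ2=180°]
t=1 rotate(2, 90) ⇒ [θ0=90°, θ1=0°, θ2=270°]
t=2 rotate(2, 90) ⇒ [θ0=90°, θ1=0°, θ2=0°]
no rival 2-sequence matches.

rotate(2, 90), rotate(2, 90)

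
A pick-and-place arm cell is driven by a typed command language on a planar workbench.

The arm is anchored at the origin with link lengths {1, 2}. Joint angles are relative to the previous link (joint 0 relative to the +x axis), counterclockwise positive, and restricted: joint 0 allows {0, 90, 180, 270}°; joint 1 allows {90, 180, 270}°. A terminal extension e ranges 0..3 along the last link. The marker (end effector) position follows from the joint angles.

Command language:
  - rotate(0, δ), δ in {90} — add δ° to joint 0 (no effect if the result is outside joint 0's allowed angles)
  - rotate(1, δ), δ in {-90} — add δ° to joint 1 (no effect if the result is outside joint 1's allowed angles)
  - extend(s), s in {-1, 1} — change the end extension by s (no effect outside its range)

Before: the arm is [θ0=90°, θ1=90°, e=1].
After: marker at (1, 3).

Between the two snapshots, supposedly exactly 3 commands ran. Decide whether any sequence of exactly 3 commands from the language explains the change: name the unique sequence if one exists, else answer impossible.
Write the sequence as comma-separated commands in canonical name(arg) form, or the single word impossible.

rotate(0, 90), rotate(0, 90), rotate(0, 90)

from: [θ0=90°, θ1=90°, e=1]
[1] after rotate(0, 90): [θ0=180°, θ1=90°, e=1]
[2] after rotate(0, 90): [θ0=270°, θ1=90°, e=1]
[3] after rotate(0, 90): [θ0=0°, θ1=90°, e=1]
no rival 3-sequence matches.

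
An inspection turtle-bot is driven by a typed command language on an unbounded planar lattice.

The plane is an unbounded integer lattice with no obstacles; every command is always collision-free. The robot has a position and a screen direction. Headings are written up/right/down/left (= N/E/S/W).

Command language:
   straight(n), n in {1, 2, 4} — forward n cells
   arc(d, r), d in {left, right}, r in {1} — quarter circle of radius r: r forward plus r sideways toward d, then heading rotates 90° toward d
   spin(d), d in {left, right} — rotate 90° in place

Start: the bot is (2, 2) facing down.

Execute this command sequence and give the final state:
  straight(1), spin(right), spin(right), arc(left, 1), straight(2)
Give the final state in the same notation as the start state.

(-1, 2) facing left

initial: (2, 2) facing down
t=1 straight(1) ⇒ (2, 1) facing down
t=2 spin(right) ⇒ (2, 1) facing left
t=3 spin(right) ⇒ (2, 1) facing up
t=4 arc(left, 1) ⇒ (1, 2) facing left
t=5 straight(2) ⇒ (-1, 2) facing left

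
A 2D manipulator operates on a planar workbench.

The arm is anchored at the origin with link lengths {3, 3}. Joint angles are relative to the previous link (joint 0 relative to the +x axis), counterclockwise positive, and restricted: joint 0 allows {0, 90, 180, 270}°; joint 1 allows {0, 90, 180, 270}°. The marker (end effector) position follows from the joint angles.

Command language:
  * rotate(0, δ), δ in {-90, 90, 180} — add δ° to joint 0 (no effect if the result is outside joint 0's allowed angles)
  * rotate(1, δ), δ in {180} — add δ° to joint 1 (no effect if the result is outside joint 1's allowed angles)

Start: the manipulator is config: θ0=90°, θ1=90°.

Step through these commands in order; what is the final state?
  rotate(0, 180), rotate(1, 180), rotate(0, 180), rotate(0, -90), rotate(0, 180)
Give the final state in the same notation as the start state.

t0: config: θ0=90°, θ1=90°
[1] after rotate(0, 180): config: θ0=270°, θ1=90°
[2] after rotate(1, 180): config: θ0=270°, θ1=270°
[3] after rotate(0, 180): config: θ0=90°, θ1=270°
[4] after rotate(0, -90): config: θ0=0°, θ1=270°
[5] after rotate(0, 180): config: θ0=180°, θ1=270°

config: θ0=180°, θ1=270°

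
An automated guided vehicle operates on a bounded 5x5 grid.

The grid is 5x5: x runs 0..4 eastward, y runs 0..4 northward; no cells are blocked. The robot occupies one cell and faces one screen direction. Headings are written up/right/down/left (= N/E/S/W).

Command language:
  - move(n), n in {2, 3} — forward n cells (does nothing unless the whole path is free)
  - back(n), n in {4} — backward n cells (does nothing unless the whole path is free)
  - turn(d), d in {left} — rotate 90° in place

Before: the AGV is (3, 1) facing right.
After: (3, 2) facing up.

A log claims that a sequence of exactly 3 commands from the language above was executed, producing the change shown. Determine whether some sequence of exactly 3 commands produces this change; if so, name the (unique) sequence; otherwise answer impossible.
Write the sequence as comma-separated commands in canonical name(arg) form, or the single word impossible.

impossible

checked all 3-command options: none fits.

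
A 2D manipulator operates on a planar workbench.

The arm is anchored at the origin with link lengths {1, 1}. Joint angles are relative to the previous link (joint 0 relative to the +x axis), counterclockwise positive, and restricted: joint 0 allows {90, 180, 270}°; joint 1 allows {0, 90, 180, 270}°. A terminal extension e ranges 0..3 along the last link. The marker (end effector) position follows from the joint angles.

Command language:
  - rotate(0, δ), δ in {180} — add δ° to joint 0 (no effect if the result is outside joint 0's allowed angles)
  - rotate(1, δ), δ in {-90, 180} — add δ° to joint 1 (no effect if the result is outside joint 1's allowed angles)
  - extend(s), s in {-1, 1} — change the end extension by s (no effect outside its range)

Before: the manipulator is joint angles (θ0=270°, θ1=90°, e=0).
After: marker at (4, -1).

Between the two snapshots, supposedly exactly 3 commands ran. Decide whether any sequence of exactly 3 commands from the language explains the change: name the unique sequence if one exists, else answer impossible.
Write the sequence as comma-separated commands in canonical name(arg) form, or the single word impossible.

extend(1), extend(1), extend(1)

t0: joint angles (θ0=270°, θ1=90°, e=0)
t=1 extend(1) ⇒ joint angles (θ0=270°, θ1=90°, e=1)
t=2 extend(1) ⇒ joint angles (θ0=270°, θ1=90°, e=2)
t=3 extend(1) ⇒ joint angles (θ0=270°, θ1=90°, e=3)
no other 3-command option fits: unique.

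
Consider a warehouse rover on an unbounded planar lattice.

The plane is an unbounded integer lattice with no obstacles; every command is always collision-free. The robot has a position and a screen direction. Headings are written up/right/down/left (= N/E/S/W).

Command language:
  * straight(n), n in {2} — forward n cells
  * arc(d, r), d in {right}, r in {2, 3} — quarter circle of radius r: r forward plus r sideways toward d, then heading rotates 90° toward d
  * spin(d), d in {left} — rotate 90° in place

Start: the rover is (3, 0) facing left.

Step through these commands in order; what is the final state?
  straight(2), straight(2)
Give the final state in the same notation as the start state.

(-1, 0) facing left

begin: (3, 0) facing left
1. straight(2) → (1, 0) facing left
2. straight(2) → (-1, 0) facing left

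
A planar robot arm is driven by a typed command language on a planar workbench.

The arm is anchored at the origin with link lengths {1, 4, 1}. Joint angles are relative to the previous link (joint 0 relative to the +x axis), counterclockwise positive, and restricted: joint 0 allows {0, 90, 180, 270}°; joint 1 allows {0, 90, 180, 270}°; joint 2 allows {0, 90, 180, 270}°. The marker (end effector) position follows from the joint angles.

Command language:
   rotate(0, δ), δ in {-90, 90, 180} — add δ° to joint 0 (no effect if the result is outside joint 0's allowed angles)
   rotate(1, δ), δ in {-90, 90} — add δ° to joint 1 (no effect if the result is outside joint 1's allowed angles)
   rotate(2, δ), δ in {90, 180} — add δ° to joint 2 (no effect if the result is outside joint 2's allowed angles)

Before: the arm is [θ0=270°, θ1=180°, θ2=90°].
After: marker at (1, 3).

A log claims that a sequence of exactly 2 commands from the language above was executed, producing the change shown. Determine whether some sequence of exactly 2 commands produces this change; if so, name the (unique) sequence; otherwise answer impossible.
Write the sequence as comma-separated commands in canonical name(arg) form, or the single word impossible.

rotate(2, 90), rotate(2, 90)

start: [θ0=270°, θ1=180°, θ2=90°]
t=1 rotate(2, 90) ⇒ [θ0=270°, θ1=180°, θ2=180°]
t=2 rotate(2, 90) ⇒ [θ0=270°, θ1=180°, θ2=270°]
no other 2-command option fits: unique.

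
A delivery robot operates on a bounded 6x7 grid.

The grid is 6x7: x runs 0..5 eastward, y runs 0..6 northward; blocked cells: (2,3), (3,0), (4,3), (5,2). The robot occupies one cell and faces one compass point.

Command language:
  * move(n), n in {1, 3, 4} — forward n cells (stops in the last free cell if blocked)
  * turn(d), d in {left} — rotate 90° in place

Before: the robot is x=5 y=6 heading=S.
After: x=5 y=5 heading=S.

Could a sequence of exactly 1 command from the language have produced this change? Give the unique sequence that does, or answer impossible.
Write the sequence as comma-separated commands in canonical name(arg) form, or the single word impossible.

move(1)

key: still facing S — the one step turns nothing
begin: x=5 y=6 heading=S
1. move(1) → x=5 y=5 heading=S
no rival 1-sequence matches.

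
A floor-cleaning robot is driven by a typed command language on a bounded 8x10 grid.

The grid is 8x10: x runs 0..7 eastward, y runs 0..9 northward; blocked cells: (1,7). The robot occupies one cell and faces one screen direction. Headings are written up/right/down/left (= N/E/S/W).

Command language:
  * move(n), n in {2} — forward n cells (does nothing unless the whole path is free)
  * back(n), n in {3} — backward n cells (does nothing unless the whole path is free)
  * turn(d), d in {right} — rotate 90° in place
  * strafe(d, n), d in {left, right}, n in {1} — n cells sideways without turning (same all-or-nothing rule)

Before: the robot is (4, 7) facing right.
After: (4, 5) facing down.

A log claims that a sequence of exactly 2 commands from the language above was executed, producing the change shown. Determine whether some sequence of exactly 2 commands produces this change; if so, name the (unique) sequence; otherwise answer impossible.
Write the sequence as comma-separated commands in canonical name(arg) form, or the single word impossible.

key: position moved to (4,5) AND the heading swung to S — translation plus rotation needed
from: (4, 7) facing right
step 1 (turn(right)): (4, 7) facing down
step 2 (move(2)): (4, 5) facing down
no other 2-command option fits: unique.

turn(right), move(2)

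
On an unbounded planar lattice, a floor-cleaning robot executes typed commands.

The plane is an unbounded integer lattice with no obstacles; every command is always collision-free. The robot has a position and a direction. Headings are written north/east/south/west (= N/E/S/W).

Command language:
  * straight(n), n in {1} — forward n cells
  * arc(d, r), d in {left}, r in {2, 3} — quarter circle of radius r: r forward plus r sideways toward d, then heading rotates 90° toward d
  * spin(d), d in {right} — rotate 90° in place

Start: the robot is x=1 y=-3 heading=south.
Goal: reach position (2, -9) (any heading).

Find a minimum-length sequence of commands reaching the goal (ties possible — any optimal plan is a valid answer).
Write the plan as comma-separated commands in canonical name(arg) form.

spin(right), arc(left, 3), arc(left, 3), straight(1)

t0: x=1 y=-3 heading=south
[1] after spin(right): x=1 y=-3 heading=west
[2] after arc(left, 3): x=-2 y=-6 heading=south
[3] after arc(left, 3): x=1 y=-9 heading=east
[4] after straight(1): x=2 y=-9 heading=east
nothing shorter than 4 reaches the goal.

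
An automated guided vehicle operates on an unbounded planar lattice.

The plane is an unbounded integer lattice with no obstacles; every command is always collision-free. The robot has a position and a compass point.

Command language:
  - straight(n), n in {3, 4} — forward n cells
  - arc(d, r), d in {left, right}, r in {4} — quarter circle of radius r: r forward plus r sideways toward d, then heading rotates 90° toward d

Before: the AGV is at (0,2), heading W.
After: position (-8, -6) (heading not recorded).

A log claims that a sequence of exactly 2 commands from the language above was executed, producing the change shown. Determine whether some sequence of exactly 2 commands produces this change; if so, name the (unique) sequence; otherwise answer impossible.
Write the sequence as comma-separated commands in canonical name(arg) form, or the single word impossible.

key: order matters: swapping arc(left, 4) and arc(right, 4) lands elsewhere
t0: at (0,2), heading W
t=1 arc(left, 4) ⇒ at (-4,-2), heading S
t=2 arc(right, 4) ⇒ at (-8,-6), heading W
all 16 alternatives checked — unique.

arc(left, 4), arc(right, 4)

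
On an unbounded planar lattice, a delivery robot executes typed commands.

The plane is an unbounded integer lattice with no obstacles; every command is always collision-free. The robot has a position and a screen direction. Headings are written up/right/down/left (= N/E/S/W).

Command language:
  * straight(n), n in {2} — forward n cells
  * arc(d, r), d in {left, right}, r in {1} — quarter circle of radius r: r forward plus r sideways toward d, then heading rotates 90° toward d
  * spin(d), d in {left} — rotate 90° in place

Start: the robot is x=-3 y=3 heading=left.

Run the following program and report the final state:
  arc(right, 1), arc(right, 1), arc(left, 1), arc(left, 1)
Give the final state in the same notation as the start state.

x=-3 y=7 heading=left

t0: x=-3 y=3 heading=left
[1] after arc(right, 1): x=-4 y=4 heading=up
[2] after arc(right, 1): x=-3 y=5 heading=right
[3] after arc(left, 1): x=-2 y=6 heading=up
[4] after arc(left, 1): x=-3 y=7 heading=left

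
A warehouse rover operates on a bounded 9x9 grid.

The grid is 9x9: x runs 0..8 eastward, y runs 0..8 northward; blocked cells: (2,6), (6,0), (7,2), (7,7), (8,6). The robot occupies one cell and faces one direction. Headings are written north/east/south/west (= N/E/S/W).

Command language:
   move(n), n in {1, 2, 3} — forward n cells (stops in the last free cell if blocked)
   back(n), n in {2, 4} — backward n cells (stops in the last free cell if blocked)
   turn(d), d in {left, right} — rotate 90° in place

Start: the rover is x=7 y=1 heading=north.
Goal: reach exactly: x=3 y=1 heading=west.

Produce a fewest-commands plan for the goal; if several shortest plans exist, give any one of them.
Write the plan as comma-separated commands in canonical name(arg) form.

turn(left), move(3), move(1)

t0: x=7 y=1 heading=north
step 1 (turn(left)): x=7 y=1 heading=west
step 2 (move(3)): x=4 y=1 heading=west
step 3 (move(1)): x=3 y=1 heading=west
minimal: 3 command(s), checked below 3.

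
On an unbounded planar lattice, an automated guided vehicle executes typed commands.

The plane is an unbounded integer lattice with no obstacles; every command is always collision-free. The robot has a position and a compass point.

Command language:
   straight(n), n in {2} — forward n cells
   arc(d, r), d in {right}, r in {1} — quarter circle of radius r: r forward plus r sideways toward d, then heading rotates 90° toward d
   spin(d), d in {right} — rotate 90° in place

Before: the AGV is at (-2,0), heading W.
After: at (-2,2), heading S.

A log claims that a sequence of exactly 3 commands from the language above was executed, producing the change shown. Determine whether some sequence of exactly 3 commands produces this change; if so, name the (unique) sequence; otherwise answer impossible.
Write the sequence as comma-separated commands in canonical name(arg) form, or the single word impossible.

key: cell and facing (now S) both changed — the 3 commands mix motion and turning
from: at (-2,0), heading W
t=1 arc(right, 1) ⇒ at (-3,1), heading N
t=2 arc(right, 1) ⇒ at (-2,2), heading E
t=3 spin(right) ⇒ at (-2,2), heading S
no other 3-command option fits: unique.

arc(right, 1), arc(right, 1), spin(right)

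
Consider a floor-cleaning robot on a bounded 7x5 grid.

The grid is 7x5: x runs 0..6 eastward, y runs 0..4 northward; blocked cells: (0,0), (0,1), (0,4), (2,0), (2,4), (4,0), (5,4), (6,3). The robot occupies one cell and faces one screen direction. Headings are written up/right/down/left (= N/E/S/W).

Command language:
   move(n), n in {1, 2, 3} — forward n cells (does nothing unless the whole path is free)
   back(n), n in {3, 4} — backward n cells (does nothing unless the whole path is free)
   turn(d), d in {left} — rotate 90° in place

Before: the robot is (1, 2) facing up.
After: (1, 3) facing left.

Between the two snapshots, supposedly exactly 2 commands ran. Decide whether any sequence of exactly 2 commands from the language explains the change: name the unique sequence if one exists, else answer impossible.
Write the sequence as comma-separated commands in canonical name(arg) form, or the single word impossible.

key: running turn(left) before move(1) would end elsewhere — order is forced
begin: (1, 2) facing up
1. move(1) → (1, 3) facing up
2. turn(left) → (1, 3) facing left
all 36 alternatives checked — unique.

move(1), turn(left)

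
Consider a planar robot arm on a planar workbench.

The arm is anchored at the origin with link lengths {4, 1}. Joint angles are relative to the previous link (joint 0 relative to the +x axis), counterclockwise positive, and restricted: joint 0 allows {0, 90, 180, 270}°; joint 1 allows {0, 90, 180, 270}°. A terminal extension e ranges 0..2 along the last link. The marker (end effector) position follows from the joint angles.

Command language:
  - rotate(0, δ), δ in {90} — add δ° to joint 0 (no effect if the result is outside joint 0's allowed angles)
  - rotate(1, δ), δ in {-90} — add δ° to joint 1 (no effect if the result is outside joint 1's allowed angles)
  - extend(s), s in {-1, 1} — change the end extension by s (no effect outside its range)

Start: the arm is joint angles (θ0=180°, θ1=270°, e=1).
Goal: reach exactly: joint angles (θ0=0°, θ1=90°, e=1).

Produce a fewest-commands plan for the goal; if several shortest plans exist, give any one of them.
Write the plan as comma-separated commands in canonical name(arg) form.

start: joint angles (θ0=180°, θ1=270°, e=1)
step 1 (rotate(1, -90)): joint angles (θ0=180°, θ1=180°, e=1)
step 2 (rotate(1, -90)): joint angles (θ0=180°, θ1=90°, e=1)
step 3 (rotate(0, 90)): joint angles (θ0=270°, θ1=90°, e=1)
step 4 (rotate(0, 90)): joint angles (θ0=0°, θ1=90°, e=1)
shorter routes all fall short; 4 is best.

rotate(1, -90), rotate(1, -90), rotate(0, 90), rotate(0, 90)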